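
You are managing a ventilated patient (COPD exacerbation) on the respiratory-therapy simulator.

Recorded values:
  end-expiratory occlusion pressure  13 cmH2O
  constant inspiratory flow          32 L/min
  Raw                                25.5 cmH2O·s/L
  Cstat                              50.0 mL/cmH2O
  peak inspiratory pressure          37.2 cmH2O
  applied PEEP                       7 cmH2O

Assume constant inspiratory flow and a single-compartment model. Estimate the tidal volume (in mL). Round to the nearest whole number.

Flow: 32 L/min ÷ 60 = 0.5333 L/s.
Total PEEP = 13 cmH2O (set 7 + intrinsic 6); this is the baseline alveolar pressure.
Equation of motion (constant flow): PIP = Vt/C + R·V̇ + PEEP.
Vt/C = PIP − R·V̇ − PEEP = 37.2 − 13.599 − 13 = 10.601 cmH2O.
Vt = C × 10.601 = 50.0 × 10.601 = 530.05 mL.

530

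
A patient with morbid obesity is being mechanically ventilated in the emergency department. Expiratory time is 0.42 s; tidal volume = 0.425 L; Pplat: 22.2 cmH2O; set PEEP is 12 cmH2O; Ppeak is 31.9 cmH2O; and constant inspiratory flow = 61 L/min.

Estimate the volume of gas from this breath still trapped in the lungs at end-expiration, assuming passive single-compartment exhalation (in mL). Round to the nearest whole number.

Flow: 61 L/min ÷ 60 = 1.0167 L/s.
R = (PIP − Pplat)/V̇ = (31.9 − 22.2) / 1.0167 = 9.7/1.0167 = 9.541 cmH2O·s/L.
C = Vt/(Pplat − PEEP) = 425.0 / (22.2 − 12) = 425.0/10.2 = 41.667 mL/cmH2O.
τ = R × C = 9.541 × 0.04167 L/cmH2O = 0.3976 s.
Fraction remaining = e^(−Te/τ) = e^(−0.42/0.3976) = 0.3477.
Trapped volume = 425.0 × 0.3477 = 147.77 mL.

148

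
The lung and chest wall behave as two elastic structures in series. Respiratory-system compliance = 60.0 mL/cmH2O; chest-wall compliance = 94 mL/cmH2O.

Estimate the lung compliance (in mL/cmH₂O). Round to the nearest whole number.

1/CL = 1/Crs − 1/Ccw.
1/CL = 1/60.0 − 1/94 = 0.006028.
CL = 165.89 mL/cmH2O.

166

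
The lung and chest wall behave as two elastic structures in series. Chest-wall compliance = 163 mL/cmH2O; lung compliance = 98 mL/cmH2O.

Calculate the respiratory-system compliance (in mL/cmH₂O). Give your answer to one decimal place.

Lung and chest wall are elastances in series: 1/Crs = 1/CL + 1/Ccw.
1/Crs = 1/98 + 1/163 = 0.01634.
Crs = 61.2 mL/cmH2O.

61.2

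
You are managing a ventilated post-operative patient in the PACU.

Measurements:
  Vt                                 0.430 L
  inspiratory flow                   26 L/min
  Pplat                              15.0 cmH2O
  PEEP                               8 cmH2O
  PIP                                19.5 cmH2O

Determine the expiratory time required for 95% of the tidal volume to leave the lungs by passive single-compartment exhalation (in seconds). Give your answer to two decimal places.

Flow: 26 L/min ÷ 60 = 0.4333 L/s.
R = (PIP − Pplat)/V̇ = (19.5 − 15.0) / 0.4333 = 4.5/0.4333 = 10.385 cmH2O·s/L.
C = Vt/(Pplat − PEEP) = 430.0 / (15.0 − 8) = 430.0/7.0 = 61.429 mL/cmH2O.
τ = R × C = 10.385 × 0.06143 L/cmH2O = 0.638 s.
t = −τ·ln(1 − 0.95) = −0.638·ln(0.05) = 1.911 s.

1.91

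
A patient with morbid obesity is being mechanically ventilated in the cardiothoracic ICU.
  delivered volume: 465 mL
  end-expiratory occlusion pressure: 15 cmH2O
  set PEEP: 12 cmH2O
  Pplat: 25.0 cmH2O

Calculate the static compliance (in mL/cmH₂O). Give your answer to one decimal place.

46.5

End-expiratory occlusion gives total PEEP = 15 cmH2O (intrinsic PEEP = 15 − 12 = 3). Use total PEEP for the elastic gradient.
Cstat = Vt / (Pplat − PEEPtotal) = 465 / (25.0 − 15) = 465 / 10.0 = 46.5 mL/cmH2O.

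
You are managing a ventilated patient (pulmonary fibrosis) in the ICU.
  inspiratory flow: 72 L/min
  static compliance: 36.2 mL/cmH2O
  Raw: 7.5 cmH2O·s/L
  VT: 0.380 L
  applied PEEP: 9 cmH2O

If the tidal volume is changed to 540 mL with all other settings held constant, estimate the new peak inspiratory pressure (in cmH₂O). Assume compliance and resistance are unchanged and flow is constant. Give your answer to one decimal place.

Flow: 72 L/min ÷ 60 = 1.2 L/s.
PIP = Vt/C + R·V̇ + PEEP (constant-flow equation of motion).
Only the elastic term changes: ΔPIP = ΔVt / C = (540 − 380) / 36.2 = 4.42 cmH2O.
Original PIP = 380/36.2 + 7.5×1.2 + 9 = 28.497 cmH2O; new PIP = 28.497 + (4.42) = 32.917 cmH2O.

32.9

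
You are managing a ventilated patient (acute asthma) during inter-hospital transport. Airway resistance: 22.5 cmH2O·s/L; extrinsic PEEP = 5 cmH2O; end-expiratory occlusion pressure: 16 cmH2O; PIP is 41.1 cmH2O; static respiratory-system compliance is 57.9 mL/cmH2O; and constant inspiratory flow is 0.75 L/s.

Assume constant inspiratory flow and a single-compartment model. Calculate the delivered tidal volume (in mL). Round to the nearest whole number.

476

Total PEEP = 16 cmH2O (set 5 + intrinsic 11); this is the baseline alveolar pressure.
Equation of motion (constant flow): PIP = Vt/C + R·V̇ + PEEP.
Vt/C = PIP − R·V̇ − PEEP = 41.1 − 16.875 − 16 = 8.225 cmH2O.
Vt = C × 8.225 = 57.9 × 8.225 = 476.23 mL.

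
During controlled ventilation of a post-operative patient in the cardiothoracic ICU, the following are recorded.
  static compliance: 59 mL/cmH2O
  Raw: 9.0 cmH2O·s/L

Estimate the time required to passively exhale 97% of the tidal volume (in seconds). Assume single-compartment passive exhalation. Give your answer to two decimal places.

τ = R × C = 9.0 × 59 mL/cmH2O = 9.0 × 0.059 L/cmH2O = 0.531 s.
Exhaled fraction f = 1 − e^(−t/τ) → t = −τ·ln(1 − f) = −0.531·ln(0.03) = 1.862 s.

1.86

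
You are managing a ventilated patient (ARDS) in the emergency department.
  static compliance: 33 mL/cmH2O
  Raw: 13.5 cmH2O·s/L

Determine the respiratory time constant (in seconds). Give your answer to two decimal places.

0.45

τ = R × C = 13.5 × 33 mL/cmH2O = 13.5 × 0.033 L/cmH2O = 0.4455 s.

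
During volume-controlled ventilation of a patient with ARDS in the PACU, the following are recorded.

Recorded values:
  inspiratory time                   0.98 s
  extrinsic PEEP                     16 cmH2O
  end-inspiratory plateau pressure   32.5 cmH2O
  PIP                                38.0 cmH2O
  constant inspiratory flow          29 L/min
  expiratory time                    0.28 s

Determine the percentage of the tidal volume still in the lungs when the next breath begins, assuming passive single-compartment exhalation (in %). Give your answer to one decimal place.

42.4

Flow: 29 L/min ÷ 60 = 0.4833 L/s.
Vt = flow × Ti = 0.4833 L/s × 0.98 s × 1000 mL/L = 473.63 mL.
R = (PIP − Pplat)/V̇ = (38.0 − 32.5) / 0.4833 = 5.5/0.4833 = 11.38 cmH2O·s/L.
C = Vt/(Pplat − PEEP) = 473.63 / (32.5 − 16) = 473.63/16.5 = 28.705 mL/cmH2O.
τ = R × C = 11.38 × 0.02871 L/cmH2O = 0.3267 s.
Fraction remaining at end-expiration = e^(−Te/τ) = e^(−0.28/0.3267) = 0.4244 → 42.44%.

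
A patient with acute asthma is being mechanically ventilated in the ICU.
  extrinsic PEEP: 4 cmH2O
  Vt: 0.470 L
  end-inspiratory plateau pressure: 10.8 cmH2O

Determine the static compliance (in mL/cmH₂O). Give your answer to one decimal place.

69.1

Cstat = Vt / (Pplat − PEEP) = 470 / (10.8 − 4) = 470 / 6.8 = 69.118 mL/cmH2O.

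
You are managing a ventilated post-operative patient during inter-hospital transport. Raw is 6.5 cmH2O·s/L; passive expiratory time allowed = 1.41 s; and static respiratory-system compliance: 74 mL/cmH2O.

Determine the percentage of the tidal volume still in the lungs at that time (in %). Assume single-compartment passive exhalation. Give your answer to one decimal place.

5.3

τ = R × C = 6.5 × 74 mL/cmH2O = 6.5 × 0.074 L/cmH2O = 0.481 s.
Passive exhalation: V(t)/V₀ = e^(−t/τ) = e^(−1.41/0.481) = 0.05332.
Fraction remaining = 0.05332 → 5.332%.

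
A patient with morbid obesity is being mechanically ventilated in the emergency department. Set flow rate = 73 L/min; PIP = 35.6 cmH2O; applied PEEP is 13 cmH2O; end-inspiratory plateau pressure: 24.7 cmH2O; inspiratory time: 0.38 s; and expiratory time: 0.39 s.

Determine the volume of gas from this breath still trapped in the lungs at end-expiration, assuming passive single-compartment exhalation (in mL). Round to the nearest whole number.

154

Flow: 73 L/min ÷ 60 = 1.2167 L/s.
Vt = flow × Ti = 1.2167 L/s × 0.38 s × 1000 mL/L = 462.35 mL.
R = (PIP − Pplat)/V̇ = (35.6 − 24.7) / 1.2167 = 10.9/1.2167 = 8.959 cmH2O·s/L.
C = Vt/(Pplat − PEEP) = 462.35 / (24.7 − 13) = 462.35/11.7 = 39.517 mL/cmH2O.
τ = R × C = 8.959 × 0.03952 L/cmH2O = 0.3541 s.
Fraction remaining = e^(−Te/τ) = e^(−0.39/0.3541) = 0.3324.
Trapped volume = 462.35 × 0.3324 = 153.69 mL.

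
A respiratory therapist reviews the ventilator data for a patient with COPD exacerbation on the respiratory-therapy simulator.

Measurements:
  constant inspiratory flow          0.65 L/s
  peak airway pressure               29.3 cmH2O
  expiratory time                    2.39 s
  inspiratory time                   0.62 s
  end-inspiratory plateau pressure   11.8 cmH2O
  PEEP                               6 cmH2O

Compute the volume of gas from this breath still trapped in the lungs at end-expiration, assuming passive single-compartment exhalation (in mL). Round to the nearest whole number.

Vt = flow × Ti = 0.65 L/s × 0.62 s × 1000 mL/L = 403.0 mL.
R = (PIP − Pplat)/V̇ = (29.3 − 11.8) / 0.65 = 17.5/0.65 = 26.923 cmH2O·s/L.
C = Vt/(Pplat − PEEP) = 403.0 / (11.8 − 6) = 403.0/5.8 = 69.483 mL/cmH2O.
τ = R × C = 26.923 × 0.06948 L/cmH2O = 1.871 s.
Fraction remaining = e^(−Te/τ) = e^(−2.39/1.871) = 0.2788.
Trapped volume = 403.0 × 0.2788 = 112.36 mL.

112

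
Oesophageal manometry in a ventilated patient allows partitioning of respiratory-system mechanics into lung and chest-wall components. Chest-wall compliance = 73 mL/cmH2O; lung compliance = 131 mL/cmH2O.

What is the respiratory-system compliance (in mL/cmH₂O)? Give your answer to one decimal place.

Lung and chest wall are elastances in series: 1/Crs = 1/CL + 1/Ccw.
1/Crs = 1/131 + 1/73 = 0.02133.
Crs = 46.882 mL/cmH2O.

46.9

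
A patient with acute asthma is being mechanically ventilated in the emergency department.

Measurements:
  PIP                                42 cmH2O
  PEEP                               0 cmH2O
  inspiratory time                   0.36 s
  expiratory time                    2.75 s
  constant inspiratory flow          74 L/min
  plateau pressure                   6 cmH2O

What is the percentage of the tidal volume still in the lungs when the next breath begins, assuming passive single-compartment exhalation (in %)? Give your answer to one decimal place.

Flow: 74 L/min ÷ 60 = 1.2333 L/s.
Vt = flow × Ti = 1.2333 L/s × 0.36 s × 1000 mL/L = 443.99 mL.
R = (PIP − Pplat)/V̇ = (42 − 6) / 1.2333 = 36.0/1.2333 = 29.19 cmH2O·s/L.
C = Vt/(Pplat − PEEP) = 443.99 / (6 − 0) = 443.99/6.0 = 73.998 mL/cmH2O.
τ = R × C = 29.19 × 0.074 L/cmH2O = 2.16 s.
Fraction remaining at end-expiration = e^(−Te/τ) = e^(−2.75/2.16) = 0.2799 → 27.99%.

28.0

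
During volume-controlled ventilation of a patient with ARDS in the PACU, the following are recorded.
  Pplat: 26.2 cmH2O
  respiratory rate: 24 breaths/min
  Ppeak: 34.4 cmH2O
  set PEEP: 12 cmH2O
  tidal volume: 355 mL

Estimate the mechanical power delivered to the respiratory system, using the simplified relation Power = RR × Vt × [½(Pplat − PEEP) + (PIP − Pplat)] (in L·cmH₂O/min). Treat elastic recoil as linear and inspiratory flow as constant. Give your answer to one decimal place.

Per-breath work = Vt × [½(Pplat−PEEP) + (PIP−Pplat)] = 0.355 × [0.5×14.2 + 8.2] = 0.355 × 15.3 = 5.432 L·cmH2O.
Power = 24 × 5.432 = 130.37 L·cmH2O/min.

130.4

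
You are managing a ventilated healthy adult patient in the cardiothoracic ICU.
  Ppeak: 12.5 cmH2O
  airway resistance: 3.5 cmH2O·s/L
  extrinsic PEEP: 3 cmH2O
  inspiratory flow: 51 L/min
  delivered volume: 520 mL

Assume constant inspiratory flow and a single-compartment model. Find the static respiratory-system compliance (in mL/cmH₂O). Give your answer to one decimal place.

79.7

Flow: 51 L/min ÷ 60 = 0.85 L/s.
Equation of motion (constant flow): PIP = Vt/C + R·V̇ + PEEP.
Vt/C = PIP − R·V̇ − PEEP = 12.5 − 3.5×0.85 − 3 = 12.5 − 2.975 − 3 = 6.525 cmH2O.
C = Vt / 6.525 = 520 / 6.525 = 79.693 mL/cmH2O.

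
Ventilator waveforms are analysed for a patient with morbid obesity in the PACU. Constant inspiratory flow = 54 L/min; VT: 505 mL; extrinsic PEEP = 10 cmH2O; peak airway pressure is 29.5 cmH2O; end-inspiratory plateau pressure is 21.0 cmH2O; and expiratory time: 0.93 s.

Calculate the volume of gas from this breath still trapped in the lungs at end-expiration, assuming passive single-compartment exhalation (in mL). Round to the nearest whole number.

59

Flow: 54 L/min ÷ 60 = 0.9 L/s.
R = (PIP − Pplat)/V̇ = (29.5 − 21.0) / 0.9 = 8.5/0.9 = 9.444 cmH2O·s/L.
C = Vt/(Pplat − PEEP) = 505.0 / (21.0 − 10) = 505.0/11.0 = 45.909 mL/cmH2O.
τ = R × C = 9.444 × 0.04591 L/cmH2O = 0.4336 s.
Fraction remaining = e^(−Te/τ) = e^(−0.93/0.4336) = 0.1171.
Trapped volume = 505.0 × 0.1171 = 59.136 mL.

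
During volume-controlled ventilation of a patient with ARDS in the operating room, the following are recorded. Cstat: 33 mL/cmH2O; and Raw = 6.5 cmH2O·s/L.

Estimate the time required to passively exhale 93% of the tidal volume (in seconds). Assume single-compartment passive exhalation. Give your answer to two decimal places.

τ = R × C = 6.5 × 33 mL/cmH2O = 6.5 × 0.033 L/cmH2O = 0.2145 s.
Exhaled fraction f = 1 − e^(−t/τ) → t = −τ·ln(1 − f) = −0.2145·ln(0.07) = 0.5704 s.

0.57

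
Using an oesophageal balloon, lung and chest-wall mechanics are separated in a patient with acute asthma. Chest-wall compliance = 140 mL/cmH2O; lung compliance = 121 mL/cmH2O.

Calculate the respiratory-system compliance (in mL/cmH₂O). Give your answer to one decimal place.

Lung and chest wall are elastances in series: 1/Crs = 1/CL + 1/Ccw.
1/Crs = 1/121 + 1/140 = 0.01541.
Crs = 64.893 mL/cmH2O.

64.9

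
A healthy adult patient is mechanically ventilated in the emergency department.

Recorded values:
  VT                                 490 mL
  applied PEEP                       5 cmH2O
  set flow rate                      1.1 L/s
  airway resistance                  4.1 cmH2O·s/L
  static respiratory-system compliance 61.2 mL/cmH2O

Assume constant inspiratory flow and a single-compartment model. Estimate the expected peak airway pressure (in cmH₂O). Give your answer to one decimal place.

17.5

Equation of motion (constant flow): PIP = Vt/C + R·V̇ + PEEP.
PIP = 490/61.2 + 4.1×1.1 + 5 = 8.007 + 4.51 + 5 = 17.517 cmH2O.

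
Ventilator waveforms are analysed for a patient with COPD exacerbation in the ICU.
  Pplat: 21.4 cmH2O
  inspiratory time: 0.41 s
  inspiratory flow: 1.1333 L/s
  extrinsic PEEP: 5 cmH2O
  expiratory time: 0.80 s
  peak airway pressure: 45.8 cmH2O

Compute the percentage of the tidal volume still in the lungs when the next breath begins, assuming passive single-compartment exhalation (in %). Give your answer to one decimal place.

26.9

Vt = flow × Ti = 1.1333 L/s × 0.41 s × 1000 mL/L = 464.65 mL.
R = (PIP − Pplat)/V̇ = (45.8 − 21.4) / 1.1333 = 24.4/1.1333 = 21.53 cmH2O·s/L.
C = Vt/(Pplat − PEEP) = 464.65 / (21.4 − 5) = 464.65/16.4 = 28.332 mL/cmH2O.
τ = R × C = 21.53 × 0.02833 L/cmH2O = 0.6099 s.
Fraction remaining at end-expiration = e^(−Te/τ) = e^(−0.80/0.6099) = 0.2694 → 26.94%.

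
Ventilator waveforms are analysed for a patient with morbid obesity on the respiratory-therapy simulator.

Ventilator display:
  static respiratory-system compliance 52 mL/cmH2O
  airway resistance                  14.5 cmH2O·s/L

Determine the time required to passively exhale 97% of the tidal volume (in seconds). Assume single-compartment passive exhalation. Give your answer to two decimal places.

2.64

τ = R × C = 14.5 × 52 mL/cmH2O = 14.5 × 0.052 L/cmH2O = 0.754 s.
Exhaled fraction f = 1 − e^(−t/τ) → t = −τ·ln(1 − f) = −0.754·ln(0.03) = 2.644 s.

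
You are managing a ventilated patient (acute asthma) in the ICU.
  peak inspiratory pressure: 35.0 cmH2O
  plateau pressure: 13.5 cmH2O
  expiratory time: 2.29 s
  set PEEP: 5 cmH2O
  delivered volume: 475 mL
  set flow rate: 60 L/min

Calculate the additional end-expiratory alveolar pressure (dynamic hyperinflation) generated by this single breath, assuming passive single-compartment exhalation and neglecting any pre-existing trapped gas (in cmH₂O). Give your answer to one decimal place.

1.3

Flow: 60 L/min ÷ 60 = 1 L/s.
R = (PIP − Pplat)/V̇ = (35.0 − 13.5) / 1 = 21.5/1 = 21.5 cmH2O·s/L.
C = Vt/(Pplat − PEEP) = 475.0 / (13.5 − 5) = 475.0/8.5 = 55.882 mL/cmH2O.
τ = R × C = 21.5 × 0.05588 L/cmH2O = 1.201 s.
Fraction remaining = e^(−Te/τ) = e^(−2.29/1.201) = 0.1486; trapped volume = 475.0 × 0.1486 = 70.585 mL.
Additional alveolar pressure from trapping ≈ V_trapped / C = 70.585 / 55.882 = 1.263 cmH2O.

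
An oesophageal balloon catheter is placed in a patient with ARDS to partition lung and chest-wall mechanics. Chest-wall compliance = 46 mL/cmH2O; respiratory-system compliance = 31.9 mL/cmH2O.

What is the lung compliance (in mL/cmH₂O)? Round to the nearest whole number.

104

1/CL = 1/Crs − 1/Ccw.
1/CL = 1/31.9 − 1/46 = 0.009609.
CL = 104.07 mL/cmH2O.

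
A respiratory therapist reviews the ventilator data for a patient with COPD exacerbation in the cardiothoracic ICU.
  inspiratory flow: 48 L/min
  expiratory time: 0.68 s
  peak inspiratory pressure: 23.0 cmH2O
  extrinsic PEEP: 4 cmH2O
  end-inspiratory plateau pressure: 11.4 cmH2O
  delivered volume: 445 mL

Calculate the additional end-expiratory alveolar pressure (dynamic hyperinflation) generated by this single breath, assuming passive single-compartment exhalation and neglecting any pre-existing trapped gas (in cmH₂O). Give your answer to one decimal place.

Flow: 48 L/min ÷ 60 = 0.8 L/s.
R = (PIP − Pplat)/V̇ = (23.0 − 11.4) / 0.8 = 11.6/0.8 = 14.5 cmH2O·s/L.
C = Vt/(Pplat − PEEP) = 445.0 / (11.4 − 4) = 445.0/7.4 = 60.135 mL/cmH2O.
τ = R × C = 14.5 × 0.06014 L/cmH2O = 0.872 s.
Fraction remaining = e^(−Te/τ) = e^(−0.68/0.872) = 0.4585; trapped volume = 445.0 × 0.4585 = 204.03 mL.
Additional alveolar pressure from trapping ≈ V_trapped / C = 204.03 / 60.135 = 3.393 cmH2O.

3.4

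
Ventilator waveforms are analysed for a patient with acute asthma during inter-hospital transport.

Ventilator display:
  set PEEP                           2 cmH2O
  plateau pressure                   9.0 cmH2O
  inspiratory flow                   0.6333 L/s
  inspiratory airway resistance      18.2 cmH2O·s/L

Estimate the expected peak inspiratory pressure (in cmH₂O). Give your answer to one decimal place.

20.5

PIP = Pplat + Raw × flow = 9.0 + 18.2 × 0.6333 = 9.0 + 11.526 = 20.526 cmH2O.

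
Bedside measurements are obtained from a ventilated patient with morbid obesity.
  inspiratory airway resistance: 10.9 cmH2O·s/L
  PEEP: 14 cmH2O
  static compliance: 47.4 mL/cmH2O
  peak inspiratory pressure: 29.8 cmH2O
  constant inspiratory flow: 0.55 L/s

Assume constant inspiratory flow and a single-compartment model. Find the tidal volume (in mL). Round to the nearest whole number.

Equation of motion (constant flow): PIP = Vt/C + R·V̇ + PEEP.
Vt/C = PIP − R·V̇ − PEEP = 29.8 − 5.995 − 14 = 9.805 cmH2O.
Vt = C × 9.805 = 47.4 × 9.805 = 464.76 mL.

465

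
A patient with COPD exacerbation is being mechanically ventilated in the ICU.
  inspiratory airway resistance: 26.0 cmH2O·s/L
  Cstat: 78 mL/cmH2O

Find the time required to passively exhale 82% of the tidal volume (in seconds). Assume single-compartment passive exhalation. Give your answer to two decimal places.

τ = R × C = 26.0 × 78 mL/cmH2O = 26.0 × 0.078 L/cmH2O = 2.028 s.
Exhaled fraction f = 1 − e^(−t/τ) → t = −τ·ln(1 − f) = −2.028·ln(0.18) = 3.478 s.

3.48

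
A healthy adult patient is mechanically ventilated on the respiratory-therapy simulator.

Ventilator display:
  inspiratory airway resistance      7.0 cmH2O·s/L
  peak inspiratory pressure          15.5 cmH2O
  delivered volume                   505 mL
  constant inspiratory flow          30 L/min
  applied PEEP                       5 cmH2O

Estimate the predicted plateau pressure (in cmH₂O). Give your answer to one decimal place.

12.0

Flow: 30 L/min ÷ 60 = 0.5 L/s.
Pplat = PIP − Raw × flow = 15.5 − 7.0 × 0.5 = 15.5 − 3.5 = 12.0 cmH2O.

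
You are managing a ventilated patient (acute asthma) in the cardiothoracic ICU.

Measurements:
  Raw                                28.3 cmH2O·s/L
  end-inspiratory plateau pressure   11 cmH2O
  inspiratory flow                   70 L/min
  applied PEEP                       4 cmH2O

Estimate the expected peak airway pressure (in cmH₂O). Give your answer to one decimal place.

Flow: 70 L/min ÷ 60 = 1.1667 L/s.
PIP = Pplat + Raw × flow = 11 + 28.3 × 1.1667 = 11 + 33.018 = 44.018 cmH2O.

44.0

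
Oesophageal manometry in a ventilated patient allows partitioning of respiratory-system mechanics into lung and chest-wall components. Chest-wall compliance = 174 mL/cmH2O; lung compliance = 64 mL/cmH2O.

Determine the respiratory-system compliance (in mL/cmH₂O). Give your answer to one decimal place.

Lung and chest wall are elastances in series: 1/Crs = 1/CL + 1/Ccw.
1/Crs = 1/64 + 1/174 = 0.02137.
Crs = 46.795 mL/cmH2O.

46.8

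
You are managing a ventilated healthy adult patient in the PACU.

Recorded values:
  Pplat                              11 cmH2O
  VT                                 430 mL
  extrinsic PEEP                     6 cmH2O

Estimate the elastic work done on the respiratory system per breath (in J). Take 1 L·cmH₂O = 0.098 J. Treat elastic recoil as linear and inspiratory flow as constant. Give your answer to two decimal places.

0.11

Elastic work ≈ ½ × (Pplat − PEEP) × Vt = 0.5 × (11 − 6) × 0.430 L = 0.5 × 5.0 × 0.430 = 1.075 L·cmH2O.
× 0.098 J/(L·cmH2O) → 0.1054 J.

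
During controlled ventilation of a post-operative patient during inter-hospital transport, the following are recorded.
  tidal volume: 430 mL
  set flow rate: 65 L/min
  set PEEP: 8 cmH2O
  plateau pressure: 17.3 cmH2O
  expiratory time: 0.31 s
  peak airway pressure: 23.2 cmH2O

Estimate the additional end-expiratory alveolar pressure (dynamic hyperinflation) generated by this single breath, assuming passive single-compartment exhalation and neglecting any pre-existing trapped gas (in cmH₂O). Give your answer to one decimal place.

2.7

Flow: 65 L/min ÷ 60 = 1.0833 L/s.
R = (PIP − Pplat)/V̇ = (23.2 − 17.3) / 1.0833 = 5.9/1.0833 = 5.446 cmH2O·s/L.
C = Vt/(Pplat − PEEP) = 430.0 / (17.3 − 8) = 430.0/9.3 = 46.237 mL/cmH2O.
τ = R × C = 5.446 × 0.04624 L/cmH2O = 0.2518 s.
Fraction remaining = e^(−Te/τ) = e^(−0.31/0.2518) = 0.292; trapped volume = 430.0 × 0.292 = 125.56 mL.
Additional alveolar pressure from trapping ≈ V_trapped / C = 125.56 / 46.237 = 2.716 cmH2O.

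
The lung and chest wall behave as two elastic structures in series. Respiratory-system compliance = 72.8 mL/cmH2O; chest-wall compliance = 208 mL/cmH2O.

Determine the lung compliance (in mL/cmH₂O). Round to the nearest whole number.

1/CL = 1/Crs − 1/Ccw.
1/CL = 1/72.8 − 1/208 = 0.008929.
CL = 111.99 mL/cmH2O.

112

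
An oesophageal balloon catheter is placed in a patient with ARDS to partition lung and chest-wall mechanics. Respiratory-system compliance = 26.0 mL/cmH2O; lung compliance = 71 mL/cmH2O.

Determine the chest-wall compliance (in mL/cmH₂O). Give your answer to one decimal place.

41.0

1/Ccw = 1/Crs − 1/CL.
1/Ccw = 1/26.0 − 1/71 = 0.02438.
Ccw = 41.017 mL/cmH2O.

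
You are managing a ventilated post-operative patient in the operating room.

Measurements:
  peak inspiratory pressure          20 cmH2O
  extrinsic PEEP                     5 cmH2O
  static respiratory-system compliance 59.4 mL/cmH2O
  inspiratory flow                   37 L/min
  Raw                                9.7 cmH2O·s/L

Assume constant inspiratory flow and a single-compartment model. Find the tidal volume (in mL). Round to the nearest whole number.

536

Flow: 37 L/min ÷ 60 = 0.6167 L/s.
Equation of motion (constant flow): PIP = Vt/C + R·V̇ + PEEP.
Vt/C = PIP − R·V̇ − PEEP = 20 − 5.982 − 5 = 9.018 cmH2O.
Vt = C × 9.018 = 59.4 × 9.018 = 535.67 mL.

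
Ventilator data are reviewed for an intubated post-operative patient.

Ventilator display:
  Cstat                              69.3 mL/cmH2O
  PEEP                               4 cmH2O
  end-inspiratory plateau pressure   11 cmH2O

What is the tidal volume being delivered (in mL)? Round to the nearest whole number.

Vt = Cstat × (Pplat − PEEP) = 69.3 × (11 − 4) = 69.3 × 7.0 = 485.1 mL.

485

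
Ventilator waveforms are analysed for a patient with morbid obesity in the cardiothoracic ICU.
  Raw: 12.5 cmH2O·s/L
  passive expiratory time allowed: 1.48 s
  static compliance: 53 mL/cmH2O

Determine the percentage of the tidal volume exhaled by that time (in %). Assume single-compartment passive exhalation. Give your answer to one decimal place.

τ = R × C = 12.5 × 53 mL/cmH2O = 12.5 × 0.053 L/cmH2O = 0.6625 s.
Passive exhalation: V(t)/V₀ = e^(−t/τ) = e^(−1.48/0.6625) = 0.1071.
Fraction exhaled = 1 − 0.1071 = 0.8929 → 89.29%.

89.3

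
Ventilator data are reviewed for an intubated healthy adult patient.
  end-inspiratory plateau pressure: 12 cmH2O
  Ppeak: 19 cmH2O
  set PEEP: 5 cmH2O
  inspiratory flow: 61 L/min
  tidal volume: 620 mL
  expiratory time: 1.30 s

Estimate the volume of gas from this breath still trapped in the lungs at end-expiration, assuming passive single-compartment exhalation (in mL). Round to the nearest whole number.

Flow: 61 L/min ÷ 60 = 1.0167 L/s.
R = (PIP − Pplat)/V̇ = (19 − 12) / 1.0167 = 7.0/1.0167 = 6.885 cmH2O·s/L.
C = Vt/(Pplat − PEEP) = 620.0 / (12 − 5) = 620.0/7.0 = 88.571 mL/cmH2O.
τ = R × C = 6.885 × 0.08857 L/cmH2O = 0.6098 s.
Fraction remaining = e^(−Te/τ) = e^(−1.30/0.6098) = 0.1186.
Trapped volume = 620.0 × 0.1186 = 73.532 mL.

74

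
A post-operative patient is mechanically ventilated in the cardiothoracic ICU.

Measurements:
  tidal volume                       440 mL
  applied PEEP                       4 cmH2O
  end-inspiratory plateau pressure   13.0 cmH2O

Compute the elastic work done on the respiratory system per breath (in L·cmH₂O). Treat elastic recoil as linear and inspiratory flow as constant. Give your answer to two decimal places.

1.98

Elastic work ≈ ½ × (Pplat − PEEP) × Vt = 0.5 × (13.0 − 4) × 0.440 L = 0.5 × 9.0 × 0.440 = 1.98 L·cmH2O.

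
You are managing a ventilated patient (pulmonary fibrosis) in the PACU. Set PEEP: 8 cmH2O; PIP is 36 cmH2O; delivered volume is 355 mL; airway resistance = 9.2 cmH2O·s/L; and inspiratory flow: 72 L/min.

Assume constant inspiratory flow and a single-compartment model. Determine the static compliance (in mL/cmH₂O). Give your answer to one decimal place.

Flow: 72 L/min ÷ 60 = 1.2 L/s.
Equation of motion (constant flow): PIP = Vt/C + R·V̇ + PEEP.
Vt/C = PIP − R·V̇ − PEEP = 36 − 9.2×1.2 − 8 = 36 − 11.04 − 8 = 16.96 cmH2O.
C = Vt / 16.96 = 355 / 16.96 = 20.932 mL/cmH2O.

20.9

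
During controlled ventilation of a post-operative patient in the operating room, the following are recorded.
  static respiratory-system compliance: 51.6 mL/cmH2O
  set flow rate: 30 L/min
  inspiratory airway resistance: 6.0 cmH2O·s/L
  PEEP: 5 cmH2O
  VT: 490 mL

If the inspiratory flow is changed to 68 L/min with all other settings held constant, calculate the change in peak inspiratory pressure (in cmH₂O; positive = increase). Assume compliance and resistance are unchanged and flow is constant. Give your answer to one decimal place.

3.8

Flow: 30 L/min ÷ 60 = 0.5 L/s.
New flow: 68 L/min ÷ 60 = 1.1333 L/s.
PIP = Vt/C + R·V̇ + PEEP (constant-flow equation of motion).
Only the resistive term changes: ΔPIP = R × ΔV̇ = 6.0 × (1.1333 − 0.5) = 6.0 × 0.6333 = 3.8 cmH2O.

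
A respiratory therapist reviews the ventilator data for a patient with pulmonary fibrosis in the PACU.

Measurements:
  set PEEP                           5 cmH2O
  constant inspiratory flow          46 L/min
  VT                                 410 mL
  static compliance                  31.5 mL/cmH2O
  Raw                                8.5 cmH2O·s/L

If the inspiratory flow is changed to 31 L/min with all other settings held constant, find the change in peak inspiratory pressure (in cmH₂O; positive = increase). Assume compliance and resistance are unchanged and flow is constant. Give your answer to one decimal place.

Flow: 46 L/min ÷ 60 = 0.7667 L/s.
New flow: 31 L/min ÷ 60 = 0.5167 L/s.
PIP = Vt/C + R·V̇ + PEEP (constant-flow equation of motion).
Only the resistive term changes: ΔPIP = R × ΔV̇ = 8.5 × (0.5167 − 0.7667) = 8.5 × -0.25 = -2.125 cmH2O.

-2.1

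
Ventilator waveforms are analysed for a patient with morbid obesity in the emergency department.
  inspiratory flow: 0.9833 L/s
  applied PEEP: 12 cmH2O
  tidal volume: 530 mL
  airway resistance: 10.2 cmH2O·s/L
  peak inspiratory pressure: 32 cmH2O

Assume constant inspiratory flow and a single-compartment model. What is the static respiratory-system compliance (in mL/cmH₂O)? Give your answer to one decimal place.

53.2

Equation of motion (constant flow): PIP = Vt/C + R·V̇ + PEEP.
Vt/C = PIP − R·V̇ − PEEP = 32 − 10.2×0.9833 − 12 = 32 − 10.03 − 12 = 9.97 cmH2O.
C = Vt / 9.97 = 530 / 9.97 = 53.159 mL/cmH2O.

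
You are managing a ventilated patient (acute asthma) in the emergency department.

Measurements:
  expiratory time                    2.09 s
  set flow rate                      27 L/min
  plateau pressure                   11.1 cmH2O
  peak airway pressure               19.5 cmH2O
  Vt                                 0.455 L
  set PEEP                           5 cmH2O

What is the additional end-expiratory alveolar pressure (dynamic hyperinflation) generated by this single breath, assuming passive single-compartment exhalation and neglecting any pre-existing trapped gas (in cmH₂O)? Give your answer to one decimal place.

Flow: 27 L/min ÷ 60 = 0.45 L/s.
R = (PIP − Pplat)/V̇ = (19.5 − 11.1) / 0.45 = 8.4/0.45 = 18.667 cmH2O·s/L.
C = Vt/(Pplat − PEEP) = 455.0 / (11.1 − 5) = 455.0/6.1 = 74.59 mL/cmH2O.
τ = R × C = 18.667 × 0.07459 L/cmH2O = 1.392 s.
Fraction remaining = e^(−Te/τ) = e^(−2.09/1.392) = 0.2228; trapped volume = 455.0 × 0.2228 = 101.37 mL.
Additional alveolar pressure from trapping ≈ V_trapped / C = 101.37 / 74.59 = 1.359 cmH2O.

1.4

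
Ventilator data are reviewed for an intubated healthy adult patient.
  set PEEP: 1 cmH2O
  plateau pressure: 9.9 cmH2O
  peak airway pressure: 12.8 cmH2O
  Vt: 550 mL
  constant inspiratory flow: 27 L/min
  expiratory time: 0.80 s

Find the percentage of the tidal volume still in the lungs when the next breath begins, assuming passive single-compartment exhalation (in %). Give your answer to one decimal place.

13.4

Flow: 27 L/min ÷ 60 = 0.45 L/s.
R = (PIP − Pplat)/V̇ = (12.8 − 9.9) / 0.45 = 2.9/0.45 = 6.444 cmH2O·s/L.
C = Vt/(Pplat − PEEP) = 550.0 / (9.9 − 1) = 550.0/8.9 = 61.798 mL/cmH2O.
τ = R × C = 6.444 × 0.0618 L/cmH2O = 0.3982 s.
Fraction remaining at end-expiration = e^(−Te/τ) = e^(−0.80/0.3982) = 0.1341 → 13.41%.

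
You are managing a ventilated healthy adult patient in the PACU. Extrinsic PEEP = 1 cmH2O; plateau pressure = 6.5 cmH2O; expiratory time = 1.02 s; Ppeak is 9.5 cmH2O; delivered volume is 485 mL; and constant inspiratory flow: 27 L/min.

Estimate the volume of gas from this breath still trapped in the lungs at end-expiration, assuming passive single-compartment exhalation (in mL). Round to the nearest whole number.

86

Flow: 27 L/min ÷ 60 = 0.45 L/s.
R = (PIP − Pplat)/V̇ = (9.5 − 6.5) / 0.45 = 3.0/0.45 = 6.667 cmH2O·s/L.
C = Vt/(Pplat − PEEP) = 485.0 / (6.5 − 1) = 485.0/5.5 = 88.182 mL/cmH2O.
τ = R × C = 6.667 × 0.08818 L/cmH2O = 0.5879 s.
Fraction remaining = e^(−Te/τ) = e^(−1.02/0.5879) = 0.1764.
Trapped volume = 485.0 × 0.1764 = 85.554 mL.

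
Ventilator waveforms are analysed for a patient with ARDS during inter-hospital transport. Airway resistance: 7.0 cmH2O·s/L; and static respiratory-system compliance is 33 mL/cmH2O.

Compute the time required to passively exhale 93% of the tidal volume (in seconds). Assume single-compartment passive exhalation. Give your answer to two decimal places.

τ = R × C = 7.0 × 33 mL/cmH2O = 7.0 × 0.033 L/cmH2O = 0.231 s.
Exhaled fraction f = 1 − e^(−t/τ) → t = −τ·ln(1 − f) = −0.231·ln(0.07) = 0.6143 s.

0.61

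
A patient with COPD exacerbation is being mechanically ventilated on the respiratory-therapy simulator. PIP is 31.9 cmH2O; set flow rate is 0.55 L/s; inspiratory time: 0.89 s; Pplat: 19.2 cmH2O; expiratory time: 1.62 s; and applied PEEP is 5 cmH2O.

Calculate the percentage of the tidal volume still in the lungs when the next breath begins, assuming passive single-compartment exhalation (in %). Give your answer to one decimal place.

Vt = flow × Ti = 0.55 L/s × 0.89 s × 1000 mL/L = 489.5 mL.
R = (PIP − Pplat)/V̇ = (31.9 − 19.2) / 0.55 = 12.7/0.55 = 23.091 cmH2O·s/L.
C = Vt/(Pplat − PEEP) = 489.5 / (19.2 − 5) = 489.5/14.2 = 34.472 mL/cmH2O.
τ = R × C = 23.091 × 0.03447 L/cmH2O = 0.7959 s.
Fraction remaining at end-expiration = e^(−Te/τ) = e^(−1.62/0.7959) = 0.1306 → 13.06%.

13.1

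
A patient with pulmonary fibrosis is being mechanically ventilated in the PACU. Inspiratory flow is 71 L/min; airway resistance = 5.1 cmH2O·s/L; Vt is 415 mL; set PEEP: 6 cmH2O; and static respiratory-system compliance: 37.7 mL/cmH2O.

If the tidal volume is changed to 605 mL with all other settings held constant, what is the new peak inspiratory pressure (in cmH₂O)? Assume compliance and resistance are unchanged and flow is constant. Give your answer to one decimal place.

Flow: 71 L/min ÷ 60 = 1.1833 L/s.
PIP = Vt/C + R·V̇ + PEEP (constant-flow equation of motion).
Only the elastic term changes: ΔPIP = ΔVt / C = (605 − 415) / 37.7 = 5.04 cmH2O.
Original PIP = 415/37.7 + 5.1×1.1833 + 6 = 23.043 cmH2O; new PIP = 23.043 + (5.04) = 28.083 cmH2O.

28.1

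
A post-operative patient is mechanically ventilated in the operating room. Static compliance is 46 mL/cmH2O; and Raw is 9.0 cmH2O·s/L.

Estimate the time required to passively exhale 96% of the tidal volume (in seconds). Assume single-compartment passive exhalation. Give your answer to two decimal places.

τ = R × C = 9.0 × 46 mL/cmH2O = 9.0 × 0.046 L/cmH2O = 0.414 s.
Exhaled fraction f = 1 − e^(−t/τ) → t = −τ·ln(1 − f) = −0.414·ln(0.04) = 1.333 s.

1.33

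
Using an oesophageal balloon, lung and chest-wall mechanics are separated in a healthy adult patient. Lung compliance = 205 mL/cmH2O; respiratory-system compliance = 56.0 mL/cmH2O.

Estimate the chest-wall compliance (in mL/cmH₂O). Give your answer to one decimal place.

77.0

1/Ccw = 1/Crs − 1/CL.
1/Ccw = 1/56.0 − 1/205 = 0.01298.
Ccw = 77.042 mL/cmH2O.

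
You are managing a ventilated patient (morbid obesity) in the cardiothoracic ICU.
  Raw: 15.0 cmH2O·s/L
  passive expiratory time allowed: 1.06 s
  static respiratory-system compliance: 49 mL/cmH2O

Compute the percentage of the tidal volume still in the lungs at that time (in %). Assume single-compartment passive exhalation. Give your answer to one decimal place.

23.6

τ = R × C = 15.0 × 49 mL/cmH2O = 15.0 × 0.049 L/cmH2O = 0.735 s.
Passive exhalation: V(t)/V₀ = e^(−t/τ) = e^(−1.06/0.735) = 0.2364.
Fraction remaining = 0.2364 → 23.64%.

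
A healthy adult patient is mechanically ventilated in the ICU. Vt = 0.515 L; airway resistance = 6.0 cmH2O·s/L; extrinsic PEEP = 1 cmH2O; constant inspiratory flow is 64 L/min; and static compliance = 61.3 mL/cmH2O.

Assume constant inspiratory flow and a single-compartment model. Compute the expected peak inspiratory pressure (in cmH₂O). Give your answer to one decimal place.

Flow: 64 L/min ÷ 60 = 1.0667 L/s.
Equation of motion (constant flow): PIP = Vt/C + R·V̇ + PEEP.
PIP = 515/61.3 + 6.0×1.0667 + 1 = 8.401 + 6.4 + 1 = 15.801 cmH2O.

15.8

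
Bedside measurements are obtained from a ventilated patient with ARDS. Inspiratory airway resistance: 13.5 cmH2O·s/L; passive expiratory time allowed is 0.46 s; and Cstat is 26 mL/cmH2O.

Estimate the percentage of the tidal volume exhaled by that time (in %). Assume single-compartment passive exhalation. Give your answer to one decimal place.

73.0

τ = R × C = 13.5 × 26 mL/cmH2O = 13.5 × 0.026 L/cmH2O = 0.351 s.
Passive exhalation: V(t)/V₀ = e^(−t/τ) = e^(−0.46/0.351) = 0.2697.
Fraction exhaled = 1 − 0.2697 = 0.7303 → 73.03%.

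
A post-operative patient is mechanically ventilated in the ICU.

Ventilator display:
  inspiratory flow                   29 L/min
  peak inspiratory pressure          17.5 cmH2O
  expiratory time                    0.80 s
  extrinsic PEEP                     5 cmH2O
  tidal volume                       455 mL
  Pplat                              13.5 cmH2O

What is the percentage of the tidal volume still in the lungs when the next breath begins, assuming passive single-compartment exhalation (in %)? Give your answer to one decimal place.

Flow: 29 L/min ÷ 60 = 0.4833 L/s.
R = (PIP − Pplat)/V̇ = (17.5 − 13.5) / 0.4833 = 4.0/0.4833 = 8.276 cmH2O·s/L.
C = Vt/(Pplat − PEEP) = 455.0 / (13.5 − 5) = 455.0/8.5 = 53.529 mL/cmH2O.
τ = R × C = 8.276 × 0.05353 L/cmH2O = 0.443 s.
Fraction remaining at end-expiration = e^(−Te/τ) = e^(−0.80/0.443) = 0.1643 → 16.43%.

16.4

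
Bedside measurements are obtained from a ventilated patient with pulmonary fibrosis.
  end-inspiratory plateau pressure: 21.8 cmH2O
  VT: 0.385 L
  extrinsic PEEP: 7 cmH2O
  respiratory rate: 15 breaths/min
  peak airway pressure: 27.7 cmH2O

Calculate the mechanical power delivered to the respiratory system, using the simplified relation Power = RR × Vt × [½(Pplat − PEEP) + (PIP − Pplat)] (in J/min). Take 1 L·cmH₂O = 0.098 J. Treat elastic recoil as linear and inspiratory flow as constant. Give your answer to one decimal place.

7.5

Per-breath work = Vt × [½(Pplat−PEEP) + (PIP−Pplat)] = 0.385 × [0.5×14.8 + 5.9] = 0.385 × 13.3 = 5.121 L·cmH2O.
Power = 15 × 5.121 = 76.815 L·cmH2O/min.
× 0.098 J/(L·cmH2O) → 7.528 J/min.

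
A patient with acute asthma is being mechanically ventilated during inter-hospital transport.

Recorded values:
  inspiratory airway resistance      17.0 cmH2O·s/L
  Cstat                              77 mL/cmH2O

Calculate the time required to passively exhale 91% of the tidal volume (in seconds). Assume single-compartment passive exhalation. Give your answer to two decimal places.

τ = R × C = 17.0 × 77 mL/cmH2O = 17.0 × 0.077 L/cmH2O = 1.309 s.
Exhaled fraction f = 1 − e^(−t/τ) → t = −τ·ln(1 − f) = −1.309·ln(0.09) = 3.152 s.

3.15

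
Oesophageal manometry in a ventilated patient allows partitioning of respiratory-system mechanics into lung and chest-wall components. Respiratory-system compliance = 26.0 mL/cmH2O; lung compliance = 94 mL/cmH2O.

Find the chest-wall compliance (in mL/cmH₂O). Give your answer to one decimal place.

1/Ccw = 1/Crs − 1/CL.
1/Ccw = 1/26.0 − 1/94 = 0.02782.
Ccw = 35.945 mL/cmH2O.

35.9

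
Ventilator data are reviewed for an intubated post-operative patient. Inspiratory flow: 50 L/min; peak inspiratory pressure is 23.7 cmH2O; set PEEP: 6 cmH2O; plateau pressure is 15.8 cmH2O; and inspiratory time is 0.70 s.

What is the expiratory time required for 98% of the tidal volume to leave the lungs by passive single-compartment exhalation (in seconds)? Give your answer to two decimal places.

2.21

Flow: 50 L/min ÷ 60 = 0.8333 L/s.
Vt = flow × Ti = 0.8333 L/s × 0.70 s × 1000 mL/L = 583.31 mL.
R = (PIP − Pplat)/V̇ = (23.7 − 15.8) / 0.8333 = 7.9/0.8333 = 9.48 cmH2O·s/L.
C = Vt/(Pplat − PEEP) = 583.31 / (15.8 − 6) = 583.31/9.8 = 59.521 mL/cmH2O.
τ = R × C = 9.48 × 0.05952 L/cmH2O = 0.5642 s.
t = −τ·ln(1 − 0.98) = −0.5642·ln(0.02) = 2.207 s.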